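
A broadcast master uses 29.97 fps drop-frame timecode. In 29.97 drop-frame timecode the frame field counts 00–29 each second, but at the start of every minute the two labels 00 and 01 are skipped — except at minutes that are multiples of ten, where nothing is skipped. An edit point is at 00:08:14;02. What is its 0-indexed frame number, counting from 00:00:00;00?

14806

As if non-drop at 30 labels/s: (0 × 3600 + 8 × 60 + 14) × 30 + 2 = 14822.
Minute boundaries passed: 8; those not divisible by 10: 8 − 0 = 8; dropped labels = 2 × 8 = 16.
Actual frame index = 14822 − 16 = 14806.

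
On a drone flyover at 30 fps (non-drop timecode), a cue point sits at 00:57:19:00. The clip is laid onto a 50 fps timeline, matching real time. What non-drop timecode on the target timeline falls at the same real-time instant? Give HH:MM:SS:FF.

00:57:19:00

Source frame index: (0×3600 + 57×60 + 19) × 30 + 0 = 103170.
Real time: 103170 / (30) = 3439 s.
Target frame: (3439) × (50) = 171950.
At 50 labels/s: frame 171950 → 00:57:19:00.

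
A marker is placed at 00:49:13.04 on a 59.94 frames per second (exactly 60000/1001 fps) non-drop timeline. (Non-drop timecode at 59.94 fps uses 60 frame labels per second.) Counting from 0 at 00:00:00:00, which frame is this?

Total seconds to the label: (0 × 3600 + 49 × 60 + 13) = 2953.
Frame index = 2953 × 60 + 4 = 177184.

frame 177184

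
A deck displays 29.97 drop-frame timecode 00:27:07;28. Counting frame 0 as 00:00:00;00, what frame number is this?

48788

Complete 10-minute blocks: 2, each 17982 frames → 35964.
Remaining 7 whole minutes in the current block: 1800 + 6 × 1798 = 12588 frames.
Within the current minute: 7 × 30 + 28 − 2 = 236 (labels ;00/;01 skipped at this minute). Total = 35964 + 12588 + 236 = 48788.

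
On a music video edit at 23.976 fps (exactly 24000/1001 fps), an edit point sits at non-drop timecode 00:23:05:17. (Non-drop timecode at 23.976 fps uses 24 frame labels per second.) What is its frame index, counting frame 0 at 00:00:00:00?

Total seconds to the label: (0 × 3600 + 23 × 60 + 5) = 1385.
Frame index = 1385 × 24 + 17 = 33257.

frame 33257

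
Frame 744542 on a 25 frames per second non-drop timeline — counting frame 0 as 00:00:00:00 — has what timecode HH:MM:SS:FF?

08:16:21:17

744542 ÷ 25 = 29781 full seconds, remainder 17 frames.
29781 s = 8 h 16 min 21 s.
Timecode: 08:16:21:17.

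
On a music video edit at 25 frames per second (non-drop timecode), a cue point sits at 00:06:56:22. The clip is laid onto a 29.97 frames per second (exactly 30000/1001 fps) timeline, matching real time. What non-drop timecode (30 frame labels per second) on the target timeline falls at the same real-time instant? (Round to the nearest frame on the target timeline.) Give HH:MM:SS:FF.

Source frame index: (0×3600 + 6×60 + 56) × 25 + 22 = 10422.
Real time: 10422 / (25) = 10422/25 s.
Target frame: (10422/25) × (30000/1001) = 12506400/1001 ≈ 12493.906 → 12494.
At 30 labels/s: frame 12494 → 00:06:56:14.

00:06:56:14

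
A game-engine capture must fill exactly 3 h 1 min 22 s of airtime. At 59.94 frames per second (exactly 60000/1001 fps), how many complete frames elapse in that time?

652267 frames

3 h 1 min 22 s = 10882 s.
Frames = 10882 × 60000/1001 = 652920000/1001 ≈ 652267.7323.
Complete frames: 652267.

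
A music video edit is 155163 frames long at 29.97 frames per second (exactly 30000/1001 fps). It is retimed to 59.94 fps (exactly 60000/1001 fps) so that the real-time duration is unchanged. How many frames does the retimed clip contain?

310326 frames

Target frames = source frames × (target rate / source rate) = 155163 × (60000/1001)/(30000/1001) = 155163 × 2 = 310326.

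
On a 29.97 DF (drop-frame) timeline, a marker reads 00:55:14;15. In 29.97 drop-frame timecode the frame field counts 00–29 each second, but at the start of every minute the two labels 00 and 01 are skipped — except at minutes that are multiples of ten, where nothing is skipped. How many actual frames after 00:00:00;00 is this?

99335

As if non-drop at 30 labels/s: (0 × 3600 + 55 × 60 + 14) × 30 + 15 = 99435.
Minute boundaries passed: 55; those not divisible by 10: 55 − 5 = 50; dropped labels = 2 × 50 = 100.
Actual frame index = 99435 − 100 = 99335.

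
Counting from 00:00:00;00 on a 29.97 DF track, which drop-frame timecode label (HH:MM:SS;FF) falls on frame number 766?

Each 10-minute DF block holds 10 × 60 × 30 − 9 × 2 = 17982 frames. 766 ÷ 17982 → 0 full blocks, remainder 766.
Within the partial block the first minute is 1800 frames and each further minute 1798, so 0 further minute boundaries passed. Total skipped labels = 18 × 0 + 2 × 0 = 0.
Non-drop label index = 766 + 0 = 766; at 30 labels/s that is 00:00:25:16, i.e. DF 00:00:25;16.

00:00:25;16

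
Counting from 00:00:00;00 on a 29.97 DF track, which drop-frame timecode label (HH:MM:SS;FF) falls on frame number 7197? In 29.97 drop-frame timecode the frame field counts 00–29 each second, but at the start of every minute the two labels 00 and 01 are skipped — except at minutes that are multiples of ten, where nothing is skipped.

00:04:00;05

Ten DF minutes hold 17982 frames, so frame 7197 lies in block 0 (frames 0–17981) with 7197 frames into that block.
The block's first minute is 1800 frames and the rest 1798 each; 7197 frames reaches minute 4, so 0 × 18 + 4 × 2 = 8 labels have been skipped so far.
Adding those back, label number 7197 + 8 = 7205 at 30 labels/s is 240 s + 5 f = 0 h 4 min 0 s frame 5, i.e. 00:04:00;05.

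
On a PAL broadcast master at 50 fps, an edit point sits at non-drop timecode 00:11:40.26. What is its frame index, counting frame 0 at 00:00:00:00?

Total seconds to the label: (0 × 3600 + 11 × 60 + 40) = 700.
Frame index = 700 × 50 + 26 = 35026.

frame 35026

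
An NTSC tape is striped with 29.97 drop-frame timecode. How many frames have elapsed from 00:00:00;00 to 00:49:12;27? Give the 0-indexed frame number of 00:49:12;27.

Complete 10-minute blocks: 4, each 17982 frames → 71928.
Remaining 9 whole minutes in the current block: 1800 + 8 × 1798 = 16184 frames.
Within the current minute: 12 × 30 + 27 − 2 = 385 (labels ;00/;01 skipped at this minute). Total = 71928 + 16184 + 385 = 88497.

88497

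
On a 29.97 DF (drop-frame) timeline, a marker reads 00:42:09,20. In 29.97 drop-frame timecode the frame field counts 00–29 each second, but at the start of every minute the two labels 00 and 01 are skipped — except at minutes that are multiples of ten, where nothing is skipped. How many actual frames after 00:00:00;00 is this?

75814

Complete 10-minute blocks: 4, each 17982 frames → 71928.
Remaining 2 whole minutes in the current block: 1800 + 1 × 1798 = 3598 frames.
Within the current minute: 9 × 30 + 20 − 2 = 288 (labels ;00/;01 skipped at this minute). Total = 71928 + 3598 + 288 = 75814.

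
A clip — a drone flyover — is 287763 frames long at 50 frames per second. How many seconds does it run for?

Running time = 287763 / (50) = 5755.26 s.

5755.26 seconds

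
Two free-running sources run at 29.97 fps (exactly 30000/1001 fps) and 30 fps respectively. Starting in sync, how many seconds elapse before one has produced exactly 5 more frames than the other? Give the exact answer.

1001/6 seconds

The gap grows by |30 − 30000/1001| = 30/1001 frames per second.
Time for a 5-frame gap: 5 ÷ (30/1001) = 1001/6 s.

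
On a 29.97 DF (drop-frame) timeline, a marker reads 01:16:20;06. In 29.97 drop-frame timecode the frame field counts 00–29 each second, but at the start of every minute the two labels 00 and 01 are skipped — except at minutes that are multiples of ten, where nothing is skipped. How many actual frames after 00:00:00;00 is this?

137268

Complete 10-minute blocks: 7, each 17982 frames → 125874.
Remaining 6 whole minutes in the current block: 1800 + 5 × 1798 = 10790 frames.
Within the current minute: 20 × 30 + 6 − 2 = 604 (labels ;00/;01 skipped at this minute). Total = 125874 + 10790 + 604 = 137268.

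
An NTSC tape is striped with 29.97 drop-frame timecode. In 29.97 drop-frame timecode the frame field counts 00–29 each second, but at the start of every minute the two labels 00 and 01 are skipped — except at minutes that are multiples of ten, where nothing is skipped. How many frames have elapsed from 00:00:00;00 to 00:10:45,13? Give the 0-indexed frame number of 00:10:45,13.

Complete 10-minute blocks: 1, each 17982 frames → 17982.
Remaining 0 whole minutes in the current block: 0 frames.
Within the current minute: 45 × 30 + 13 = 1363. Total = 17982 + 0 + 1363 = 19345.

19345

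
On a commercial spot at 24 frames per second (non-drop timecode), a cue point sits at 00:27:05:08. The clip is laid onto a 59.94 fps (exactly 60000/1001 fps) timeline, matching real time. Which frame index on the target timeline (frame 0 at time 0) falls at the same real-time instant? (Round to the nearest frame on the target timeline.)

frame 97423

Source frame index: (0×3600 + 27×60 + 5) × 24 + 8 = 39008.
Real time: 39008 / (24) = 4876/3 s.
Target frame: (4876/3) × (60000/1001) = 97520000/1001 ≈ 97422.577 → 97423.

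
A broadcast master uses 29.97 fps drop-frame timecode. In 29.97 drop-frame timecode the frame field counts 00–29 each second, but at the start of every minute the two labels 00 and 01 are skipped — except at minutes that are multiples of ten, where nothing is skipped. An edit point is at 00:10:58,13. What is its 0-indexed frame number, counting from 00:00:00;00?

Complete 10-minute blocks: 1, each 17982 frames → 17982.
Remaining 0 whole minutes in the current block: 0 frames.
Within the current minute: 58 × 30 + 13 = 1753. Total = 17982 + 0 + 1753 = 19735.

19735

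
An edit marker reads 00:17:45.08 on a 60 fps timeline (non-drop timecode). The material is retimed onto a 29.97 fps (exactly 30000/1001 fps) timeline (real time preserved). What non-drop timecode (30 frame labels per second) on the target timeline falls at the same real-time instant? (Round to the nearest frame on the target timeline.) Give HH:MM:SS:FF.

Source frame index: (0×3600 + 17×60 + 45) × 60 + 8 = 63908.
Real time: 63908 / (60) = 15977/15 s.
Target frame: (15977/15) × (30000/1001) = 2458000/77 ≈ 31922.078 → 31922.
At 30 labels/s: frame 31922 → 00:17:44:02.

00:17:44:02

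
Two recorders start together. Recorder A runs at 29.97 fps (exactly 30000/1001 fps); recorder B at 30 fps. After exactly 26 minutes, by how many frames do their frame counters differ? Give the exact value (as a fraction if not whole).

26 min = 1560 s.
A emits 30000/1001 × 1560 = 3600000/77 frames; B emits 30 × 1560 = 46800.
Difference = 3600/77 frames (≈ 46.7532); B is ahead of A.

3600/77 frames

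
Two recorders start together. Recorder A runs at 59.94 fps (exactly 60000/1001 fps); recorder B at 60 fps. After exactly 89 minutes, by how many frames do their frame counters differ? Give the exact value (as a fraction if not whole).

320400/1001 frames

89 min = 5340 s.
A emits 60000/1001 × 5340 = 320400000/1001 frames; B emits 60 × 5340 = 320400.
Difference = 320400/1001 frames (≈ 320.0799); B is ahead of A.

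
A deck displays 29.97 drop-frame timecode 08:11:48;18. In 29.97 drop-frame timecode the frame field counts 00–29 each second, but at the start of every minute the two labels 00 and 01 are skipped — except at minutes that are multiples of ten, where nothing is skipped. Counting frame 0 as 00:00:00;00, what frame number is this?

884374

As if non-drop at 30 labels/s: (8 × 3600 + 11 × 60 + 48) × 30 + 18 = 885258.
Minute boundaries passed: 491; those not divisible by 10: 491 − 49 = 442; dropped labels = 2 × 442 = 884.
Actual frame index = 885258 − 884 = 884374.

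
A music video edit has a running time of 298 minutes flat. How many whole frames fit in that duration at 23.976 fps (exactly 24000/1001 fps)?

428691 frames

298 min = 17880 s.
Frames = 17880 × 24000/1001 = 429120000/1001 ≈ 428691.3087.
Complete frames: 428691.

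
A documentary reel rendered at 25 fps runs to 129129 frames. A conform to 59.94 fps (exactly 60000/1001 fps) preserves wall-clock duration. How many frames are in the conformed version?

Target frames = source frames × (target rate / source rate) = 129129 × (60000/1001)/(25) = 129129 × 2400/1001 = 309600.

309600 frames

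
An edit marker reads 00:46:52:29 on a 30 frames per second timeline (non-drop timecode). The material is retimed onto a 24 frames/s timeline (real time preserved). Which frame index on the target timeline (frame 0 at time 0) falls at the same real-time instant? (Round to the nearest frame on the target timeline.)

frame 67511

Source frame index: (0×3600 + 46×60 + 52) × 30 + 29 = 84389.
Real time: 84389 / (30) = 84389/30 s.
Target frame: (84389/30) × (24) = 337556/5 ≈ 67511.200 → 67511.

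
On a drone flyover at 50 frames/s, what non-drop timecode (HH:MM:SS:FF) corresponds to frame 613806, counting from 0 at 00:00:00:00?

03:24:36:06

613806 ÷ 50 = 12276 full seconds, remainder 6 frames.
12276 s = 3 h 24 min 36 s.
Timecode: 03:24:36:06.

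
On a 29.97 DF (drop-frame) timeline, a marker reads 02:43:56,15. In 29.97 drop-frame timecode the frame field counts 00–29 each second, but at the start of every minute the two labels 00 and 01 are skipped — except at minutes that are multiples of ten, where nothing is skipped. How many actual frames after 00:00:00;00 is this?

As if non-drop at 30 labels/s: (2 × 3600 + 43 × 60 + 56) × 30 + 15 = 295095.
Minute boundaries passed: 163; those not divisible by 10: 163 − 16 = 147; dropped labels = 2 × 147 = 294.
Actual frame index = 295095 − 294 = 294801.

294801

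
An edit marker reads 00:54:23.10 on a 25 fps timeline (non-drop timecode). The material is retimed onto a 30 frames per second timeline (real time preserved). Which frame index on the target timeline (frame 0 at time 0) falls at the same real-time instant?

frame 97902

Source frame index: (0×3600 + 54×60 + 23) × 25 + 10 = 81585.
Real time: 81585 / (25) = 16317/5 s.
Target frame: (16317/5) × (30) = 97902.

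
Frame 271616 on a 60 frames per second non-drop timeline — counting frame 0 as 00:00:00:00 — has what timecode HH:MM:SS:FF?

271616 ÷ 60 = 4526 full seconds, remainder 56 frames.
4526 s = 1 h 15 min 26 s.
Timecode: 01:15:26:56.

01:15:26:56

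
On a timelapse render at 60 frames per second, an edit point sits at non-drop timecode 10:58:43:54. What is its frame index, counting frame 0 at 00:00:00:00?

2371434

Total seconds to the label: (10 × 3600 + 58 × 60 + 43) = 39523.
Frame index = 39523 × 60 + 54 = 2371434.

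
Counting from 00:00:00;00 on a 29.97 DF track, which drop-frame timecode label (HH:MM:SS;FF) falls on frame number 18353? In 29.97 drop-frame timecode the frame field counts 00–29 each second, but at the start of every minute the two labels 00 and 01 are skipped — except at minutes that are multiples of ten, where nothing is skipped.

Ten DF minutes hold 17982 frames, so frame 18353 lies in block 1 (frames 17982–35963) with 371 frames into that block.
The block's first minute is 1800 frames and the rest 1798 each; 371 frames reaches minute 0, so 1 × 18 + 0 × 2 = 18 labels have been skipped so far.
Adding those back, label number 18353 + 18 = 18371 at 30 labels/s is 612 s + 11 f = 0 h 10 min 12 s frame 11, i.e. 00:10:12;11.

00:10:12;11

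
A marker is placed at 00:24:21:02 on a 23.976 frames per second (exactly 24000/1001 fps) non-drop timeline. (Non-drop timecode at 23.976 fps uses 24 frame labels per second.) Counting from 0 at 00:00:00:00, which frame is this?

Total seconds to the label: (0 × 3600 + 24 × 60 + 21) = 1461.
Frame index = 1461 × 24 + 2 = 35066.

35066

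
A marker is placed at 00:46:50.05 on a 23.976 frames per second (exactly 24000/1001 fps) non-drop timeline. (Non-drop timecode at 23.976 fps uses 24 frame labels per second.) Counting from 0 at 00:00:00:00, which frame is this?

67445

Total seconds to the label: (0 × 3600 + 46 × 60 + 50) = 2810.
Frame index = 2810 × 24 + 5 = 67445.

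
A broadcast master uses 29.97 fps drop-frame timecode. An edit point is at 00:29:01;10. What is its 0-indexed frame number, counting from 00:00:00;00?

52186

Complete 10-minute blocks: 2, each 17982 frames → 35964.
Remaining 9 whole minutes in the current block: 1800 + 8 × 1798 = 16184 frames.
Within the current minute: 1 × 30 + 10 − 2 = 38 (labels ;00/;01 skipped at this minute). Total = 35964 + 16184 + 38 = 52186.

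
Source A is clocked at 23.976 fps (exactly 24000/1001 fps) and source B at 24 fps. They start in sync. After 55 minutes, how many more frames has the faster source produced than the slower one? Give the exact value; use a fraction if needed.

55 min = 3300 s.
A emits 24000/1001 × 3300 = 7200000/91 frames; B emits 24 × 3300 = 79200.
Difference = 7200/91 frames (≈ 79.1209); B is ahead of A.

7200/91 frames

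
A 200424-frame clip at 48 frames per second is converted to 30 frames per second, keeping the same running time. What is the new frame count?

Target frames = source frames × (target rate / source rate) = 200424 × (30)/(48) = 200424 × 5/8 = 125265.

125265 frames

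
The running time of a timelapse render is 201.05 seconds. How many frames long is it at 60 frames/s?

12063 frames

Frames = 201.05 × 60 = 12063.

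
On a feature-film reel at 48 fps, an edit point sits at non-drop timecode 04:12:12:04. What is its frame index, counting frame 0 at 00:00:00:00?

frame 726340

Total seconds to the label: (4 × 3600 + 12 × 60 + 12) = 15132.
Frame index = 15132 × 48 + 4 = 726340.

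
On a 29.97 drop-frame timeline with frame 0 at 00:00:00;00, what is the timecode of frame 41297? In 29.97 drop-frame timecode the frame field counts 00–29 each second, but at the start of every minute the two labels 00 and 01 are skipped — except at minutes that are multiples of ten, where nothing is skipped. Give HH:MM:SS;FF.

Ten DF minutes hold 17982 frames, so frame 41297 lies in block 2 (frames 35964–53945) with 5333 frames into that block.
The block's first minute is 1800 frames and the rest 1798 each; 5333 frames reaches minute 2, so 2 × 18 + 2 × 2 = 40 labels have been skipped so far.
Adding those back, label number 41297 + 40 = 41337 at 30 labels/s is 1377 s + 27 f = 0 h 22 min 57 s frame 27, i.e. 00:22:57;27.

00:22:57;27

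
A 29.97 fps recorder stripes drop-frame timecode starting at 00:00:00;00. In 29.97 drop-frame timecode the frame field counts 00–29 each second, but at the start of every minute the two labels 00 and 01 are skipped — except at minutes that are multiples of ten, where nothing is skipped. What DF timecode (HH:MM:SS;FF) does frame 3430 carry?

Each 10-minute DF block holds 10 × 60 × 30 − 9 × 2 = 17982 frames. 3430 ÷ 17982 → 0 full blocks, remainder 3430.
Within the partial block the first minute is 1800 frames and each further minute 1798, so 1 further minute boundary passed. Total skipped labels = 18 × 0 + 2 × 1 = 2.
Non-drop label index = 3430 + 2 = 3432; at 30 labels/s that is 00:01:54:12, i.e. DF 00:01:54;12.

00:01:54;12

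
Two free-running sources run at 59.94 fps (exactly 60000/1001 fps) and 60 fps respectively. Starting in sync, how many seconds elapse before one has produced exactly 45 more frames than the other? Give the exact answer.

The gap grows by |60 − 60000/1001| = 60/1001 frames per second.
Time for a 45-frame gap: 45 ÷ (60/1001) = 750.75 s.

750.75 seconds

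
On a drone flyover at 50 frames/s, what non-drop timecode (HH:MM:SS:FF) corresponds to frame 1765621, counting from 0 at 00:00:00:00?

1765621 ÷ 50 = 35312 full seconds, remainder 21 frames.
35312 s = 9 h 48 min 32 s.
Timecode: 09:48:32:21.

09:48:32:21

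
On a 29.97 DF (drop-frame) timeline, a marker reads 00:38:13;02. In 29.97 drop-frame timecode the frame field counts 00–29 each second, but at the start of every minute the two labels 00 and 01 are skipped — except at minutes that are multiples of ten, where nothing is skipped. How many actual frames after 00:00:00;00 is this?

Complete 10-minute blocks: 3, each 17982 frames → 53946.
Remaining 8 whole minutes in the current block: 1800 + 7 × 1798 = 14386 frames.
Within the current minute: 13 × 30 + 2 − 2 = 390 (labels ;00/;01 skipped at this minute). Total = 53946 + 14386 + 390 = 68722.

68722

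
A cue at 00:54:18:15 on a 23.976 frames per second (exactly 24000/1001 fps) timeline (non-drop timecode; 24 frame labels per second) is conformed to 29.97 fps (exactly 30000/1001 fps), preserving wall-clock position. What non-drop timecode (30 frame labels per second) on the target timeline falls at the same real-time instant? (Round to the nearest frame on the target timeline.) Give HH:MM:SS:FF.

Source frame index: (0×3600 + 54×60 + 18) × 24 + 15 = 78207.
Real time: 78207 / (24000/1001) = 26095069/8000 s.
Target frame: (26095069/8000) × (30000/1001) = 391035/4 ≈ 97758.750 → 97759.
At 30 labels/s: frame 97759 → 00:54:18:19.

00:54:18:19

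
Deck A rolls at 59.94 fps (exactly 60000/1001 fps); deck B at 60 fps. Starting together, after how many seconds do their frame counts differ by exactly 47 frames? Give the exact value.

47047/60 seconds

The gap grows by |60 − 60000/1001| = 60/1001 frames per second.
Time for a 47-frame gap: 47 ÷ (60/1001) = 47047/60 s.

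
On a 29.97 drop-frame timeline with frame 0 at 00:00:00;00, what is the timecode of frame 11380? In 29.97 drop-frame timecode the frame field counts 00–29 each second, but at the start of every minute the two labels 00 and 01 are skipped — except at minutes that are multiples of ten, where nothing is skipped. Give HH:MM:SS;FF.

00:06:19;22

Ten DF minutes hold 17982 frames, so frame 11380 lies in block 0 (frames 0–17981) with 11380 frames into that block.
The block's first minute is 1800 frames and the rest 1798 each; 11380 frames reaches minute 6, so 0 × 18 + 6 × 2 = 12 labels have been skipped so far.
Adding those back, label number 11380 + 12 = 11392 at 30 labels/s is 379 s + 22 f = 0 h 6 min 19 s frame 22, i.e. 00:06:19;22.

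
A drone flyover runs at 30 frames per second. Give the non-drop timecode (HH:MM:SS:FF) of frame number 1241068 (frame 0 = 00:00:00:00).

1241068 ÷ 30 = 41368 full seconds, remainder 28 frames.
41368 s = 11 h 29 min 28 s.
Timecode: 11:29:28:28.

11:29:28:28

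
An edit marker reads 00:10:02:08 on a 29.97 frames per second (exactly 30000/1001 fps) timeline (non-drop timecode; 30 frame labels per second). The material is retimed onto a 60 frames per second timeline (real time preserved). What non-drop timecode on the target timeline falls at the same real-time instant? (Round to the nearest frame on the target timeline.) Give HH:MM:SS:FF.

Source frame index: (0×3600 + 10×60 + 2) × 30 + 8 = 18068.
Real time: 18068 / (30000/1001) = 4521517/7500 s.
Target frame: (4521517/7500) × (60) = 4521517/125 ≈ 36172.136 → 36172.
At 60 labels/s: frame 36172 → 00:10:02:52.

00:10:02:52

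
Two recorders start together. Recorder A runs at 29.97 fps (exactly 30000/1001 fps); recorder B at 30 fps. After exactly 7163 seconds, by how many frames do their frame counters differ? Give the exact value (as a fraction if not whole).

A emits 30000/1001 × 7163 = 16530000/77 frames; B emits 30 × 7163 = 214890.
Difference = 16530/77 frames (≈ 214.6753); B is ahead of A.

16530/77 frames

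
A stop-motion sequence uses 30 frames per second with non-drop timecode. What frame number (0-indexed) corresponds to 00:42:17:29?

frame 76139

Total seconds to the label: (0 × 3600 + 42 × 60 + 17) = 2537.
Frame index = 2537 × 30 + 29 = 76139.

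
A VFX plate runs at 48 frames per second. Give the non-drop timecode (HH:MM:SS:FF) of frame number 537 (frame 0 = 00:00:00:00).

00:00:11:09

537 ÷ 48 = 11 full seconds, remainder 9 frames.
11 s = 0 h 0 min 11 s.
Timecode: 00:00:11:09.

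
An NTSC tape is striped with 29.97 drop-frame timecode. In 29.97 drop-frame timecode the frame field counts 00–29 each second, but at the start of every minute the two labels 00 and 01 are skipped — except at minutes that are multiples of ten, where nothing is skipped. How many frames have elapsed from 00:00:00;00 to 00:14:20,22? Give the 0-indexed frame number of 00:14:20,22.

25796

Complete 10-minute blocks: 1, each 17982 frames → 17982.
Remaining 4 whole minutes in the current block: 1800 + 3 × 1798 = 7194 frames.
Within the current minute: 20 × 30 + 22 − 2 = 620 (labels ;00/;01 skipped at this minute). Total = 17982 + 7194 + 620 = 25796.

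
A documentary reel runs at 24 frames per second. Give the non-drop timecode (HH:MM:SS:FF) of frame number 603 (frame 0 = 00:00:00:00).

00:00:25:03

603 ÷ 24 = 25 full seconds, remainder 3 frames.
25 s = 0 h 0 min 25 s.
Timecode: 00:00:25:03.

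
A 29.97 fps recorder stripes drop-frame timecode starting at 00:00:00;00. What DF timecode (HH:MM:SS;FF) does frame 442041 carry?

Each 10-minute DF block holds 10 × 60 × 30 − 9 × 2 = 17982 frames. 442041 ÷ 17982 → 24 full blocks, remainder 10473.
Within the partial block the first minute is 1800 frames and each further minute 1798, so 5 further minute boundaries passed. Total skipped labels = 18 × 24 + 2 × 5 = 442.
Non-drop label index = 442041 + 442 = 442483; at 30 labels/s that is 04:05:49:13, i.e. DF 04:05:49;13.

04:05:49;13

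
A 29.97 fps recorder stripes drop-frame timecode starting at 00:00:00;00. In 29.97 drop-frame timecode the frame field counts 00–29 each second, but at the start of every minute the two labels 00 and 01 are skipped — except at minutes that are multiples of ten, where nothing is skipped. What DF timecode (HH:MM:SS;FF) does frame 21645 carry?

00:12:02;07

Ten DF minutes hold 17982 frames, so frame 21645 lies in block 1 (frames 17982–35963) with 3663 frames into that block.
The block's first minute is 1800 frames and the rest 1798 each; 3663 frames reaches minute 2, so 1 × 18 + 2 × 2 = 22 labels have been skipped so far.
Adding those back, label number 21645 + 22 = 21667 at 30 labels/s is 722 s + 7 f = 0 h 12 min 2 s frame 7, i.e. 00:12:02;07.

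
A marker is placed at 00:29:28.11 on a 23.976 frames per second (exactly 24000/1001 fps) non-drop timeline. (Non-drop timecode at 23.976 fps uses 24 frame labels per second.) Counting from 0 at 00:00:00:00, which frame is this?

42443

Total seconds to the label: (0 × 3600 + 29 × 60 + 28) = 1768.
Frame index = 1768 × 24 + 11 = 42443.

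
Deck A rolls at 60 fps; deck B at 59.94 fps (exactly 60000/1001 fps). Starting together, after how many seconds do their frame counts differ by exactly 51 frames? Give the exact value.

850.85 seconds

The gap grows by |60000/1001 − 60| = 60/1001 frames per second.
Time for a 51-frame gap: 51 ÷ (60/1001) = 850.85 s.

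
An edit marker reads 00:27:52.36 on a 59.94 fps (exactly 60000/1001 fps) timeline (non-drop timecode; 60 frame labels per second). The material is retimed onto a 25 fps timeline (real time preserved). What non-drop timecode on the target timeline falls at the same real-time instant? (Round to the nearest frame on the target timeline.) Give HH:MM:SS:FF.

00:27:54:07

Source frame index: (0×3600 + 27×60 + 52) × 60 + 36 = 100356.
Real time: 100356 / (60000/1001) = 8371363/5000 s.
Target frame: (8371363/5000) × (25) = 8371363/200 ≈ 41856.815 → 41857.
At 25 labels/s: frame 41857 → 00:27:54:07.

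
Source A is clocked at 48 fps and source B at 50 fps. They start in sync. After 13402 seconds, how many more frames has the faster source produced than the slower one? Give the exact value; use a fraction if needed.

A emits 48 × 13402 = 643296 frames; B emits 50 × 13402 = 670100.
Difference = 26804 frames; B is ahead of A.

26804 frames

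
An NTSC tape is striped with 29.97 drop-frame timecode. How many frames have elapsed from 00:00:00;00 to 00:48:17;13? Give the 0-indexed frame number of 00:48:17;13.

86835

As if non-drop at 30 labels/s: (0 × 3600 + 48 × 60 + 17) × 30 + 13 = 86923.
Minute boundaries passed: 48; those not divisible by 10: 48 − 4 = 44; dropped labels = 2 × 44 = 88.
Actual frame index = 86923 − 88 = 86835.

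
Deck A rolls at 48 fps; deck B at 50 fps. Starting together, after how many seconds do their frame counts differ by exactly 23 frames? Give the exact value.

The gap grows by |50 − 48| = 2 frames per second.
Time for a 23-frame gap: 23 ÷ (2) = 11.5 s.

11.5 seconds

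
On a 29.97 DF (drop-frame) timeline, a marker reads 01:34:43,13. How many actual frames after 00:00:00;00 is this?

170333

Complete 10-minute blocks: 9, each 17982 frames → 161838.
Remaining 4 whole minutes in the current block: 1800 + 3 × 1798 = 7194 frames.
Within the current minute: 43 × 30 + 13 − 2 = 1301 (labels ;00/;01 skipped at this minute). Total = 161838 + 7194 + 1301 = 170333.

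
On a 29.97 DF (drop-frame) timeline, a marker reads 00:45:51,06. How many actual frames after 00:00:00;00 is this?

82454

As if non-drop at 30 labels/s: (0 × 3600 + 45 × 60 + 51) × 30 + 6 = 82536.
Minute boundaries passed: 45; those not divisible by 10: 45 − 4 = 41; dropped labels = 2 × 41 = 82.
Actual frame index = 82536 − 82 = 82454.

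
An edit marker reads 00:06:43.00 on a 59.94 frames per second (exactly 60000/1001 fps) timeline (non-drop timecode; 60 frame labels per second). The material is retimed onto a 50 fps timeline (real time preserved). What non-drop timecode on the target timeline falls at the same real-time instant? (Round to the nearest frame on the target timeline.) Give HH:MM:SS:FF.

Source frame index: (0×3600 + 6×60 + 43) × 60 + 0 = 24180.
Real time: 24180 / (60000/1001) = 403403/1000 s.
Target frame: (403403/1000) × (50) = 403403/20 ≈ 20170.150 → 20170.
At 50 labels/s: frame 20170 → 00:06:43:20.

00:06:43:20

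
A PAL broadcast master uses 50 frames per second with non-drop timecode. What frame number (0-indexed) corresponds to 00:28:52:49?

Total seconds to the label: (0 × 3600 + 28 × 60 + 52) = 1732.
Frame index = 1732 × 50 + 49 = 86649.

frame 86649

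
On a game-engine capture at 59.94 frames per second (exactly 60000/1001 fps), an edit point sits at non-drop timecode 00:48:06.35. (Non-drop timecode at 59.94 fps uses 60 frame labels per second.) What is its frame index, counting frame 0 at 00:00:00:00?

frame 173195

Total seconds to the label: (0 × 3600 + 48 × 60 + 6) = 2886.
Frame index = 2886 × 60 + 35 = 173195.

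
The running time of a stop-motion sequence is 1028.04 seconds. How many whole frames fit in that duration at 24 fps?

24672 frames

Frames = 1028.04 × 24 = 616824/25 ≈ 24672.9600.
Complete frames: 24672.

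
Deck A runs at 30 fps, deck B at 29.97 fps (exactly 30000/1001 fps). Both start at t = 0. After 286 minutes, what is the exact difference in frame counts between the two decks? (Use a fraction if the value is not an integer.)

286 min = 17160 s.
A emits 30 × 17160 = 514800 frames; B emits 30000/1001 × 17160 = 3600000/7.
Difference = 3600/7 frames (≈ 514.2857); B is behind A.

3600/7 frames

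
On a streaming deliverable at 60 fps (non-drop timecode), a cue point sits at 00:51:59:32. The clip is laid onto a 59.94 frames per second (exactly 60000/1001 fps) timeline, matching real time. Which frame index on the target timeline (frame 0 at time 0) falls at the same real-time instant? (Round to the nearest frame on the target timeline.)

Source frame index: (0×3600 + 51×60 + 59) × 60 + 32 = 187172.
Real time: 187172 / (60) = 46793/15 s.
Target frame: (46793/15) × (60000/1001) = 187172000/1001 ≈ 186985.015 → 186985.

frame 186985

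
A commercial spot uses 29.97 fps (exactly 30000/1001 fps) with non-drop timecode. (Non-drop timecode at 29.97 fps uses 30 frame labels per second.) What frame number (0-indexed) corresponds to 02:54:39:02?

314372

Total seconds to the label: (2 × 3600 + 54 × 60 + 39) = 10479.
Frame index = 10479 × 30 + 2 = 314372.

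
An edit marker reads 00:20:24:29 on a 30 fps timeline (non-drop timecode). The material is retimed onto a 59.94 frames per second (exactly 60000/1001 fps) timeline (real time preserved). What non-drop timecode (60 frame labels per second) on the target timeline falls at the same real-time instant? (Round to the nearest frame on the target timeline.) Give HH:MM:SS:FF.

00:20:23:45

Source frame index: (0×3600 + 20×60 + 24) × 30 + 29 = 36749.
Real time: 36749 / (30) = 36749/30 s.
Target frame: (36749/30) × (60000/1001) = 73498000/1001 ≈ 73424.575 → 73425.
At 60 labels/s: frame 73425 → 00:20:23:45.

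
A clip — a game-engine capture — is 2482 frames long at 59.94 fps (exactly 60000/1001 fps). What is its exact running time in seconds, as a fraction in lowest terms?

Running time = 2482 ÷ (60000/1001) = 2482 × 1001/60000 = 1242241/30000 s.

1242241/30000 seconds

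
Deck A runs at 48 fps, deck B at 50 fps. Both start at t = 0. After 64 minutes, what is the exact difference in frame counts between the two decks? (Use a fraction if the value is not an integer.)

7680 frames

64 min = 3840 s.
A emits 48 × 3840 = 184320 frames; B emits 50 × 3840 = 192000.
Difference = 7680 frames; B is ahead of A.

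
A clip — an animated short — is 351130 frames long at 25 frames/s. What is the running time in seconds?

14045.2 seconds

Running time = 351130 / (25) = 14045.2 s.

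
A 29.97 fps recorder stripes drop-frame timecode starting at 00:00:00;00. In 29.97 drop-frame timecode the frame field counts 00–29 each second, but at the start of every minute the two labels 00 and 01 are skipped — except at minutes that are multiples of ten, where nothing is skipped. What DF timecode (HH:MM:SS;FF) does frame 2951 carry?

Each 10-minute DF block holds 10 × 60 × 30 − 9 × 2 = 17982 frames. 2951 ÷ 17982 → 0 full blocks, remainder 2951.
Within the partial block the first minute is 1800 frames and each further minute 1798, so 1 further minute boundary passed. Total skipped labels = 18 × 0 + 2 × 1 = 2.
Non-drop label index = 2951 + 2 = 2953; at 30 labels/s that is 00:01:38:13, i.e. DF 00:01:38;13.

00:01:38;13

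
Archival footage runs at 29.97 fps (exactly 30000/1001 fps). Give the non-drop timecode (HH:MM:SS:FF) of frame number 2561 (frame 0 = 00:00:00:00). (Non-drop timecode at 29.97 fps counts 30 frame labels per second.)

2561 ÷ 30 = 85 full seconds, remainder 11 frames.
85 s = 0 h 1 min 25 s.
Timecode: 00:01:25:11.

00:01:25:11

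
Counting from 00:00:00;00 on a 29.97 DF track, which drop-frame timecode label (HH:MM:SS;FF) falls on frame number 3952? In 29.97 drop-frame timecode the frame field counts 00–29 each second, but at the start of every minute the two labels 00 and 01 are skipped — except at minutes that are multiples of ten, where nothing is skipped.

Ten DF minutes hold 17982 frames, so frame 3952 lies in block 0 (frames 0–17981) with 3952 frames into that block.
The block's first minute is 1800 frames and the rest 1798 each; 3952 frames reaches minute 2, so 0 × 18 + 2 × 2 = 4 labels have been skipped so far.
Adding those back, label number 3952 + 4 = 3956 at 30 labels/s is 131 s + 26 f = 0 h 2 min 11 s frame 26, i.e. 00:02:11;26.

00:02:11;26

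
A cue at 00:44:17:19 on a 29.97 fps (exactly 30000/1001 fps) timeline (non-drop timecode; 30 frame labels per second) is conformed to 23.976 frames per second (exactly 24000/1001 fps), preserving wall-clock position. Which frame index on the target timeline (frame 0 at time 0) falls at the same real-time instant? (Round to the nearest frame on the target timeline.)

frame 63783

Source frame index: (0×3600 + 44×60 + 17) × 30 + 19 = 79729.
Real time: 79729 / (30000/1001) = 79808729/30000 s.
Target frame: (79808729/30000) × (24000/1001) = 318916/5 ≈ 63783.200 → 63783.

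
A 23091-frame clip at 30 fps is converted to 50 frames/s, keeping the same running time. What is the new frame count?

Target frames = source frames × (target rate / source rate) = 23091 × (50)/(30) = 23091 × 5/3 = 38485.

38485 frames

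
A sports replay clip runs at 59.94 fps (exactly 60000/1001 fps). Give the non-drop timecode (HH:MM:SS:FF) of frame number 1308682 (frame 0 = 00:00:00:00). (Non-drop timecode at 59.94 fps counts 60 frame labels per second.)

1308682 ÷ 60 = 21811 full seconds, remainder 22 frames.
21811 s = 6 h 3 min 31 s.
Timecode: 06:03:31:22.

06:03:31:22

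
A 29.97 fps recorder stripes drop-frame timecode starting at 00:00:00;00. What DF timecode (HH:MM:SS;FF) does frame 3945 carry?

00:02:11;19

Each 10-minute DF block holds 10 × 60 × 30 − 9 × 2 = 17982 frames. 3945 ÷ 17982 → 0 full blocks, remainder 3945.
Within the partial block the first minute is 1800 frames and each further minute 1798, so 2 further minute boundaries passed. Total skipped labels = 18 × 0 + 2 × 2 = 4.
Non-drop label index = 3945 + 4 = 3949; at 30 labels/s that is 00:02:11:19, i.e. DF 00:02:11;19.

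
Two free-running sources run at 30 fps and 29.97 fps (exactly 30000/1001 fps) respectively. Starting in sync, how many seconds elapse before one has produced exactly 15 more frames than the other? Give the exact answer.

500.5 seconds

The gap grows by |30000/1001 − 30| = 30/1001 frames per second.
Time for a 15-frame gap: 15 ÷ (30/1001) = 500.5 s.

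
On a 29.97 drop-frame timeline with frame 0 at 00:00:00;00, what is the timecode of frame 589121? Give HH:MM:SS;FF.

05:27:37;01

Ten DF minutes hold 17982 frames, so frame 589121 lies in block 32 (frames 575424–593405) with 13697 frames into that block.
The block's first minute is 1800 frames and the rest 1798 each; 13697 frames reaches minute 7, so 32 × 18 + 7 × 2 = 590 labels have been skipped so far.
Adding those back, label number 589121 + 590 = 589711 at 30 labels/s is 19657 s + 1 f = 5 h 27 min 37 s frame 1, i.e. 05:27:37;01.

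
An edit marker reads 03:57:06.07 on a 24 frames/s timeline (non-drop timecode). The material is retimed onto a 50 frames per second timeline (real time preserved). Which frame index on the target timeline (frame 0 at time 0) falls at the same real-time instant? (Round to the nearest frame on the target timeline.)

frame 711315

Source frame index: (3×3600 + 57×60 + 6) × 24 + 7 = 341431.
Real time: 341431 / (24) = 341431/24 s.
Target frame: (341431/24) × (50) = 8535775/12 ≈ 711314.583 → 711315.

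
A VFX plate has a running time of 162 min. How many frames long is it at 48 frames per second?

466560 frames

162 min = 9720 s.
Frames = 9720 × 48 = 466560.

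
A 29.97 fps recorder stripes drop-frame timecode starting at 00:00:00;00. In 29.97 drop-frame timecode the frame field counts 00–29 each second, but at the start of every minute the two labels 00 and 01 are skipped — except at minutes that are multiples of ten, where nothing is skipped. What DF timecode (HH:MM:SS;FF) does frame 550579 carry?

05:06:11;01

Ten DF minutes hold 17982 frames, so frame 550579 lies in block 30 (frames 539460–557441) with 11119 frames into that block.
The block's first minute is 1800 frames and the rest 1798 each; 11119 frames reaches minute 6, so 30 × 18 + 6 × 2 = 552 labels have been skipped so far.
Adding those back, label number 550579 + 552 = 551131 at 30 labels/s is 18371 s + 1 f = 5 h 6 min 11 s frame 1, i.e. 05:06:11;01.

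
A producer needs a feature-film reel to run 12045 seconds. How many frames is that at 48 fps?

578160 frames

Frames = 12045 × 48 = 578160.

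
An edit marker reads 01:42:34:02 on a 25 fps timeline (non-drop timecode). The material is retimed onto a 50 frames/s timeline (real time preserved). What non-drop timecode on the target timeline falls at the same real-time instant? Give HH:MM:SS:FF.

01:42:34:04

Source frame index: (1×3600 + 42×60 + 34) × 25 + 2 = 153852.
Real time: 153852 / (25) = 153852/25 s.
Target frame: (153852/25) × (50) = 307704.
At 50 labels/s: frame 307704 → 01:42:34:04.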